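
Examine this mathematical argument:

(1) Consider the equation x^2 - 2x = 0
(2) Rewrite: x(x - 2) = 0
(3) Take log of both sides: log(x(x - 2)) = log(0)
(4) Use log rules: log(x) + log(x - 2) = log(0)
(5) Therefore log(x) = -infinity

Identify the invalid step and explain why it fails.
Step 3: Take log of both sides: log(x(x - 2)) = log(0)

Step 3 takes the logarithm of both sides, resulting in log(0) on the right side. The logarithm is only defined for positive numbers; log(0) is undefined (approaches negative infinity). This operation is invalid.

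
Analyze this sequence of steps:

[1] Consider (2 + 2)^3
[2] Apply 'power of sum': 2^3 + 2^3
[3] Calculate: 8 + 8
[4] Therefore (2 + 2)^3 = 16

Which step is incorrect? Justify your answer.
Step 2: Apply 'power of sum': 2^3 + 2^3

Step 2 incorrectly applies a non-existent rule '(a+b)^n = a^n + b^n'. This is false in general. The correct expansion uses the binomial theorem. The actual value is (2 + 2)^3 = 4^3 = 64, not 16.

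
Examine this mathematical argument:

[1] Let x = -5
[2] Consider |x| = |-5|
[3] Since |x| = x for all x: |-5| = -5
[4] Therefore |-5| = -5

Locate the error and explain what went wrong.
Step 3: Since |x| = x for all x: |-5| = -5

Step 3 incorrectly states that |x| = x for all x. The correct definition is |x| = x when x >= 0, and |x| = -x when x < 0. Since -5 < 0, we have |-5| = -(-5) = 5, not -5.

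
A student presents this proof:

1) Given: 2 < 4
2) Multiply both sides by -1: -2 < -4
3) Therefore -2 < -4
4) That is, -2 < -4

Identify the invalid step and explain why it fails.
Step 2: Multiply both sides by -1: -2 < -4

Step 2 multiplies both sides by -1 but fails to reverse the inequality sign. When multiplying (or dividing) an inequality by a negative number, the direction must be reversed. Since 2 < 4, we should get -2 > -4, i.e., -2 > -4.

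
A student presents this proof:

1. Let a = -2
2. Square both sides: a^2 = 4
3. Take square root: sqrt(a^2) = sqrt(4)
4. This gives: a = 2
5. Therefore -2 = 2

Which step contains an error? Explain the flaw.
Step 4: This gives: a = 2

Step 4 incorrectly states that sqrt(a^2) = a. The correct identity is sqrt(a^2) = |a|. Since a = -2 < 0, we have sqrt(a^2) = |-2| = 2, not a = -2.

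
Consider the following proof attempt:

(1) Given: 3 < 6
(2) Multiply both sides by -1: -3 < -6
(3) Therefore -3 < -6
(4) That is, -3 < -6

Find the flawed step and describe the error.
Step 2: Multiply both sides by -1: -3 < -6

Step 2 multiplies both sides by -1 but fails to reverse the inequality sign. When multiplying (or dividing) an inequality by a negative number, the direction must be reversed. Since 3 < 6, we should get -3 > -6, i.e., -3 > -6.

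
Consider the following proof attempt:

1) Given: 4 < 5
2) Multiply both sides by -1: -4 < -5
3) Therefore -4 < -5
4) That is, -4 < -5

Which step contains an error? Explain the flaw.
Step 2: Multiply both sides by -1: -4 < -5

Step 2 multiplies both sides by -1 but fails to reverse the inequality sign. When multiplying (or dividing) an inequality by a negative number, the direction must be reversed. Since 4 < 5, we should get -4 > -5, i.e., -4 > -5.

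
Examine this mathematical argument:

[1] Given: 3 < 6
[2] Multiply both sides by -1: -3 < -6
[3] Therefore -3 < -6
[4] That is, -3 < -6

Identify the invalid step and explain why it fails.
Step 2: Multiply both sides by -1: -3 < -6

Step 2 multiplies both sides by -1 but fails to reverse the inequality sign. When multiplying (or dividing) an inequality by a negative number, the direction must be reversed. Since 3 < 6, we should get -3 > -6, i.e., -3 > -6.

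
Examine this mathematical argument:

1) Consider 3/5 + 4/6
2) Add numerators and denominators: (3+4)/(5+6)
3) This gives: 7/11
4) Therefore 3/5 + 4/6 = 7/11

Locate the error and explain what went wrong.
Step 2: Add numerators and denominators: (3+4)/(5+6)

Step 2 incorrectly adds fractions by separately adding numerators and denominators. This is wrong. The correct method requires a common denominator: 3/5 + 4/6 = (3×6 + 4×5)/(5×6) = 38/30 = 19/15. The method used gives 7/11, which is different.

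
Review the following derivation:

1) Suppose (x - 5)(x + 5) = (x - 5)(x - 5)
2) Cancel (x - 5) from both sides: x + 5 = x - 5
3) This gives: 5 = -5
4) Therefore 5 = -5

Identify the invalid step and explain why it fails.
Step 2: Cancel (x - 5) from both sides: x + 5 = x - 5

Step 2 cancels (x - 5) from both sides. This is only valid if (x - 5) ≠ 0, i.e., x ≠ 5. When x = 5, both sides equal zero regardless of the other factors. The correct approach requires considering x = 5 as a separate case.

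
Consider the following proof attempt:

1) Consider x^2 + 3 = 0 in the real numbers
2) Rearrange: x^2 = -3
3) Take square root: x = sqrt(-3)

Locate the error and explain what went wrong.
Step 3: Take square root: x = sqrt(-3)

Step 3 takes the square root of -3, which is negative. In the real number system, the square root of a negative number is undefined. The equation x^2 + 3 = 0 has no real solutions. Square roots of negative numbers only exist in the complex numbers.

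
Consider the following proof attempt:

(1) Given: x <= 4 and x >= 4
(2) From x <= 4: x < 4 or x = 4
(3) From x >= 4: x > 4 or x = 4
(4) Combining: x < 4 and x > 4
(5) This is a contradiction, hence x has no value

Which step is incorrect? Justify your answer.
Step 4: Combining: x < 4 and x > 4

Step 4 incorrectly combines the conditions. From x <= 4 and x >= 4, the intersection is x = 4. The error treats the 'or' cases as 'and' requirements. The correct conclusion is that x = 4 is the unique solution, not that no solution exists.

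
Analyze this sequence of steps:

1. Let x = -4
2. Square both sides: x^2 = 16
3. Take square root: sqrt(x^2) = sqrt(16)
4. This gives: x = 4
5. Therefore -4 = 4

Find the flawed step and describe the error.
Step 4: This gives: x = 4

Step 4 incorrectly states that sqrt(x^2) = x. The correct identity is sqrt(x^2) = |x|. Since x = -4 < 0, we have sqrt(x^2) = |-4| = 4, not x = -4.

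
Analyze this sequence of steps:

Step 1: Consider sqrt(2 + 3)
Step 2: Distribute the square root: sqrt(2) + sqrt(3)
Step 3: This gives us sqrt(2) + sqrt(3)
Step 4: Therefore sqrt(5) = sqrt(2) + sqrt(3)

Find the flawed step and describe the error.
Step 2: Distribute the square root: sqrt(2) + sqrt(3)

Step 2 incorrectly 'distributes' the square root over addition. The square root function does not distribute: sqrt(a + b) ≠ sqrt(a) + sqrt(b). In fact, sqrt(2 + 3) = sqrt(5) ≈ 2.2361, while sqrt(2) + sqrt(3) ≈ 3.1463.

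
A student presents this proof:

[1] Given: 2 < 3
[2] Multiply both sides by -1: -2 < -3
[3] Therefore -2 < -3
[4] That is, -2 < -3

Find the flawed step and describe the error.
Step 2: Multiply both sides by -1: -2 < -3

Step 2 multiplies both sides by -1 but fails to reverse the inequality sign. When multiplying (or dividing) an inequality by a negative number, the direction must be reversed. Since 2 < 3, we should get -2 > -3, i.e., -2 > -3.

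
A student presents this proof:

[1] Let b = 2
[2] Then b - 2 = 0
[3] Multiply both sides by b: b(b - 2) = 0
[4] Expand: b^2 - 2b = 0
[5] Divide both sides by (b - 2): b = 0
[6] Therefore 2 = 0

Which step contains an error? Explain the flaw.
Step 5: Divide both sides by (b - 2): b = 0

Step 5 divides both sides by (b - 2). However, since b = 2, we have (b - 2) = 0. Division by zero is undefined, making this step invalid.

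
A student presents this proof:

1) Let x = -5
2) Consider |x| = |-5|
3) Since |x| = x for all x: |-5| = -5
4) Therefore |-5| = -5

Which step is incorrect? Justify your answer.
Step 3: Since |x| = x for all x: |-5| = -5

Step 3 incorrectly states that |x| = x for all x. The correct definition is |x| = x when x >= 0, and |x| = -x when x < 0. Since -5 < 0, we have |-5| = -(-5) = 5, not -5.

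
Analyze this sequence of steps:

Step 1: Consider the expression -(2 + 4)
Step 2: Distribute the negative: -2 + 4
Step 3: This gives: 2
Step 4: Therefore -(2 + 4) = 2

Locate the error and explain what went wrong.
Step 2: Distribute the negative: -2 + 4

Step 2 incorrectly distributes the negative sign. The correct distribution is -(2 + 4) = -2 - 4 = -6. The negative must be applied to both terms, not just the first. The error treats -(2 + 4) as -2 + 4, which equals 2 instead of -6.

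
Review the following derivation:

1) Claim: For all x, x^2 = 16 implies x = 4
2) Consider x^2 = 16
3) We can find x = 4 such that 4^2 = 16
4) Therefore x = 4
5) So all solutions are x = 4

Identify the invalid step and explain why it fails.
Step 4: Therefore x = 4

Step 4 incorrectly concludes that x = 4 is the only solution. The proof shows that x = 4 is A solution (existence), but does not show it is the ONLY solution (uniqueness). In fact, x = -4 is also a solution since (-4)^2 = 16. Finding one solution doesn't prove there are no others.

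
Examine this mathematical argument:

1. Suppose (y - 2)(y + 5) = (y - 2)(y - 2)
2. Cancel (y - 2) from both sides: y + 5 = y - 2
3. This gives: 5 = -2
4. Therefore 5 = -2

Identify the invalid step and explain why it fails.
Step 2: Cancel (y - 2) from both sides: y + 5 = y - 2

Step 2 cancels (y - 2) from both sides. This is only valid if (y - 2) ≠ 0, i.e., y ≠ 2. When y = 2, both sides equal zero regardless of the other factors. The correct approach requires considering y = 2 as a separate case.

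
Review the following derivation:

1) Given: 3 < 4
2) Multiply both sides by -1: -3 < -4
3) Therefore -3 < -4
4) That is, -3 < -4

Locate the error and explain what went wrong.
Step 2: Multiply both sides by -1: -3 < -4

Step 2 multiplies both sides by -1 but fails to reverse the inequality sign. When multiplying (or dividing) an inequality by a negative number, the direction must be reversed. Since 3 < 4, we should get -3 > -4, i.e., -3 > -4.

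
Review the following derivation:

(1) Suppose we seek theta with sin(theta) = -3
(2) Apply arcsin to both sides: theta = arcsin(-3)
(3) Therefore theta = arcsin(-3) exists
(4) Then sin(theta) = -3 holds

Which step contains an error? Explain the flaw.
Step 2: Apply arcsin to both sides: theta = arcsin(-3)

Step 2 applies arcsin to -3. However, arcsin(x) is only defined for x in [-1, 1] because sin(theta) can only produce values in that range. Since |-3| > 1, arcsin(-3) is undefined. There is no angle whose sine equals -3.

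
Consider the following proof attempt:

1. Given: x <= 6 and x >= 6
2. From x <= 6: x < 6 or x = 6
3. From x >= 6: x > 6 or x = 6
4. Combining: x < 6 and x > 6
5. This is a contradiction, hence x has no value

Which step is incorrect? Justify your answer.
Step 4: Combining: x < 6 and x > 6

Step 4 incorrectly combines the conditions. From x <= 6 and x >= 6, the intersection is x = 6. The error treats the 'or' cases as 'and' requirements. The correct conclusion is that x = 6 is the unique solution, not that no solution exists.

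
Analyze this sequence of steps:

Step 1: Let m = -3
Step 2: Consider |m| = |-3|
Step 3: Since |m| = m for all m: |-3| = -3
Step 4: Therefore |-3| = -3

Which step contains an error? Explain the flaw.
Step 3: Since |m| = m for all m: |-3| = -3

Step 3 incorrectly states that |m| = m for all m. The correct definition is |m| = m when m >= 0, and |m| = -m when m < 0. Since -3 < 0, we have |-3| = -(-3) = 3, not -3.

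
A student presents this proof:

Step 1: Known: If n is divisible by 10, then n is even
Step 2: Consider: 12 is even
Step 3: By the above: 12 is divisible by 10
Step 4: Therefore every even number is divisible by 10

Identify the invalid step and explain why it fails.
Step 3: By the above: 12 is divisible by 10

Step 3 commits the fallacy of affirming the consequent. The known fact 'divisible by 10 → even' does NOT imply 'even → divisible by 10'. That would be the converse, which is false. For example, 12 is even but 12 ÷ 10 = 1.20, which is not an integer.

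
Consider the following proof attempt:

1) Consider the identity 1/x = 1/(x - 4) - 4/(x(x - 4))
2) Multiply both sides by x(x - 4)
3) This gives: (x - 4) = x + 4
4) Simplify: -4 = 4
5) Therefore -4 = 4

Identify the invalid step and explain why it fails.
Step 3: This gives: (x - 4) = x + 4

Step 3 makes a sign error when clearing denominators. Multiplying -4/(x(x - 4)) by x(x - 4) gives -4, not +4. The correct result is (x - 4) = x - 4, which is trivially true, not (x - 4) = x + 4. (Step 1 is a valid identity: 1/(x - 4) - 4/(x(x - 4)) = (x - 4)/(x(x - 4)) = 1/x.)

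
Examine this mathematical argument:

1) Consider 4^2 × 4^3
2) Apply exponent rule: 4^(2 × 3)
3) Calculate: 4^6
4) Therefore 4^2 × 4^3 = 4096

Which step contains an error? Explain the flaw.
Step 2: Apply exponent rule: 4^(2 × 3)

Step 2 incorrectly states that a^b × a^c = a^(b×c). The correct rule is a^b × a^c = a^(b+c). The actual value is 4^2 × 4^3 = 4^5 = 1024, not 4^6 = 4096.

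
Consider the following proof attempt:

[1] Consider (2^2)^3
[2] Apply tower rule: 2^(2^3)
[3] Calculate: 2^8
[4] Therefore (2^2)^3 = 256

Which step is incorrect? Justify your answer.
Step 2: Apply tower rule: 2^(2^3)

Step 2 incorrectly states that (a^b)^c = a^(b^c). The correct rule is (a^b)^c = a^(b×c). The actual value is (2^2)^3 = 2^6 = 64, not 2^8 = 256.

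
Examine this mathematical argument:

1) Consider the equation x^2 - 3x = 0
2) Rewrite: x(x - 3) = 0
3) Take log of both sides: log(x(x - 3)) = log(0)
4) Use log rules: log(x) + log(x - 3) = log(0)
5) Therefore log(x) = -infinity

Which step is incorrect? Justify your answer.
Step 3: Take log of both sides: log(x(x - 3)) = log(0)

Step 3 takes the logarithm of both sides, resulting in log(0) on the right side. The logarithm is only defined for positive numbers; log(0) is undefined (approaches negative infinity). This operation is invalid.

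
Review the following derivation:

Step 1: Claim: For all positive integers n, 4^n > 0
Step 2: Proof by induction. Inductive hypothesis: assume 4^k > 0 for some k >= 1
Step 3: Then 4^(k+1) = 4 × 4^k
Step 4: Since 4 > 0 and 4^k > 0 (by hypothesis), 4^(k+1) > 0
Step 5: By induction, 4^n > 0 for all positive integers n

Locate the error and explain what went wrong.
Step 5: By induction, 4^n > 0 for all positive integers n

Step 5 concludes the proof by induction, but no base case was ever established. A valid induction proof requires: (1) a base case proving 4^1 > 0, and (2) an inductive step showing IF 4^k > 0 THEN 4^(k+1) > 0. Steps 2-4 correctly establish the inductive step, but without the base case the conclusion in step 5 does not follow.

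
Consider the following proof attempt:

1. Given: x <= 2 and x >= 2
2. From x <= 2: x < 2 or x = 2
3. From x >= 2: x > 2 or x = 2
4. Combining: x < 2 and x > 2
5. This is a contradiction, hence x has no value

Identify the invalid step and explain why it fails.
Step 4: Combining: x < 2 and x > 2

Step 4 incorrectly combines the conditions. From x <= 2 and x >= 2, the intersection is x = 2. The error treats the 'or' cases as 'and' requirements. The correct conclusion is that x = 2 is the unique solution, not that no solution exists.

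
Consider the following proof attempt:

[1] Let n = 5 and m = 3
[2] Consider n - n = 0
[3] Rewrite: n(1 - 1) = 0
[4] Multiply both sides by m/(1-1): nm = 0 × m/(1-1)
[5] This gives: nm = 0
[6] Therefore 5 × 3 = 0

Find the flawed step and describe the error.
Step 4: Multiply both sides by m/(1-1): nm = 0 × m/(1-1)

Step 4 multiplies both sides by m/(1-1). However, 1-1 = 0, so this is multiplication by m/0, which is undefined. We cannot multiply by an undefined expression.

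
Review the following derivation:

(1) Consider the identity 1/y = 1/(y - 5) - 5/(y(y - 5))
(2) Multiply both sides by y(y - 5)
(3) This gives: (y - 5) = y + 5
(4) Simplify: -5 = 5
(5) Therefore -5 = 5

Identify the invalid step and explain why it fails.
Step 3: This gives: (y - 5) = y + 5

Step 3 makes a sign error when clearing denominators. Multiplying -5/(y(y - 5)) by y(y - 5) gives -5, not +5. The correct result is (y - 5) = y - 5, which is trivially true, not (y - 5) = y + 5. (Step 1 is a valid identity: 1/(y - 5) - 5/(y(y - 5)) = (y - 5)/(y(y - 5)) = 1/y.)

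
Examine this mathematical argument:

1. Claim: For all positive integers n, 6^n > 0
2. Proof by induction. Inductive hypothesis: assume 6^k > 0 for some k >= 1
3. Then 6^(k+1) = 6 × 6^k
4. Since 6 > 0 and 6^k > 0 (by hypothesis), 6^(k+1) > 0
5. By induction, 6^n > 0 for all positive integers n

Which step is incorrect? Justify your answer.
Step 5: By induction, 6^n > 0 for all positive integers n

Step 5 concludes the proof by induction, but no base case was ever established. A valid induction proof requires: (1) a base case proving 6^1 > 0, and (2) an inductive step showing IF 6^k > 0 THEN 6^(k+1) > 0. Steps 2-4 correctly establish the inductive step, but without the base case the conclusion in step 5 does not follow.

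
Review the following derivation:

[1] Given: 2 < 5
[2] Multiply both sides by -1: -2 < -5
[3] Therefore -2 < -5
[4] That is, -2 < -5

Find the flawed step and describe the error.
Step 2: Multiply both sides by -1: -2 < -5

Step 2 multiplies both sides by -1 but fails to reverse the inequality sign. When multiplying (or dividing) an inequality by a negative number, the direction must be reversed. Since 2 < 5, we should get -2 > -5, i.e., -2 > -5.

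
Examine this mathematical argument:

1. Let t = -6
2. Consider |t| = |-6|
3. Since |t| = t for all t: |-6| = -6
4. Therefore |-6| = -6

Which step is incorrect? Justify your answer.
Step 3: Since |t| = t for all t: |-6| = -6

Step 3 incorrectly states that |t| = t for all t. The correct definition is |t| = t when t >= 0, and |t| = -t when t < 0. Since -6 < 0, we have |-6| = -(-6) = 6, not -6.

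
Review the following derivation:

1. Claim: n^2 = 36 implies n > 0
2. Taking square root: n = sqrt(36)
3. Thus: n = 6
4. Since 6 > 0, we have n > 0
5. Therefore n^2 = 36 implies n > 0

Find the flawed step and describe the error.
Step 2: Taking square root: n = sqrt(36)

Step 2 takes the square root and assumes the positive root only. The equation n^2 = 36 actually has two solutions: n = 6 and n = -6. The proof silently assumes n > 0 without justification, then uses this assumption to conclude n > 0, which is circular. The counterexample n = -6 shows the claim is false.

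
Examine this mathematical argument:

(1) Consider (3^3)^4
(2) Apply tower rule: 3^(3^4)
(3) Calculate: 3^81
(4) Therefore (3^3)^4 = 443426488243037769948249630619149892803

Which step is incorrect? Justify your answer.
Step 2: Apply tower rule: 3^(3^4)

Step 2 incorrectly states that (a^b)^c = a^(b^c). The correct rule is (a^b)^c = a^(b×c). The actual value is (3^3)^4 = 3^12 = 531441, not 3^81 = 443426488243037769948249630619149892803.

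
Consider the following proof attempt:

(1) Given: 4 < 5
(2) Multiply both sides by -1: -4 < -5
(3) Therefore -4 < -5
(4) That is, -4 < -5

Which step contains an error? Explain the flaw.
Step 2: Multiply both sides by -1: -4 < -5

Step 2 multiplies both sides by -1 but fails to reverse the inequality sign. When multiplying (or dividing) an inequality by a negative number, the direction must be reversed. Since 4 < 5, we should get -4 > -5, i.e., -4 > -5.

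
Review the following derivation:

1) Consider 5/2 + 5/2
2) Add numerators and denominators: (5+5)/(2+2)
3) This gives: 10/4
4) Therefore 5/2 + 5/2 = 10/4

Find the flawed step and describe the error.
Step 2: Add numerators and denominators: (5+5)/(2+2)

Step 2 incorrectly adds fractions by separately adding numerators and denominators. This is wrong. The correct method requires a common denominator: 5/2 + 5/2 = (5×2 + 5×2)/(2×2) = 20/4 = 5. The method used gives 10/4, which is different.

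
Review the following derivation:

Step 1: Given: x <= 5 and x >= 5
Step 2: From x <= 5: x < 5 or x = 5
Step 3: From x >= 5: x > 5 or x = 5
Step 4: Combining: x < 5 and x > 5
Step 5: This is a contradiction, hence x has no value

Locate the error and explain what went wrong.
Step 4: Combining: x < 5 and x > 5

Step 4 incorrectly combines the conditions. From x <= 5 and x >= 5, the intersection is x = 5. The error treats the 'or' cases as 'and' requirements. The correct conclusion is that x = 5 is the unique solution, not that no solution exists.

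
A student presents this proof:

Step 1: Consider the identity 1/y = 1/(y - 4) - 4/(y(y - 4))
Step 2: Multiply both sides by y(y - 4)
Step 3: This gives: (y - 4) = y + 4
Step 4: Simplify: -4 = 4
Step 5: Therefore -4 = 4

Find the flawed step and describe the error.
Step 3: This gives: (y - 4) = y + 4

Step 3 makes a sign error when clearing denominators. Multiplying -4/(y(y - 4)) by y(y - 4) gives -4, not +4. The correct result is (y - 4) = y - 4, which is trivially true, not (y - 4) = y + 4. (Step 1 is a valid identity: 1/(y - 4) - 4/(y(y - 4)) = (y - 4)/(y(y - 4)) = 1/y.)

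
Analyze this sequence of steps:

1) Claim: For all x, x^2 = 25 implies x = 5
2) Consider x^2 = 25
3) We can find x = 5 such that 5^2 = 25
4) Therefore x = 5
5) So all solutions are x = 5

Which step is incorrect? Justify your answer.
Step 4: Therefore x = 5

Step 4 incorrectly concludes that x = 5 is the only solution. The proof shows that x = 5 is A solution (existence), but does not show it is the ONLY solution (uniqueness). In fact, x = -5 is also a solution since (-5)^2 = 25. Finding one solution doesn't prove there are no others.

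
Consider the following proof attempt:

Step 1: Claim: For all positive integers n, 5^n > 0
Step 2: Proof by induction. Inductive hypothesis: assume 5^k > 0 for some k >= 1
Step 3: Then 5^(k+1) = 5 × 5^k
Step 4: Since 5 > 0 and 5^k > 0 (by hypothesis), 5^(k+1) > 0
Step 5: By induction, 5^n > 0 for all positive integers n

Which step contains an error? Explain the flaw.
Step 5: By induction, 5^n > 0 for all positive integers n

Step 5 concludes the proof by induction, but no base case was ever established. A valid induction proof requires: (1) a base case proving 5^1 > 0, and (2) an inductive step showing IF 5^k > 0 THEN 5^(k+1) > 0. Steps 2-4 correctly establish the inductive step, but without the base case the conclusion in step 5 does not follow.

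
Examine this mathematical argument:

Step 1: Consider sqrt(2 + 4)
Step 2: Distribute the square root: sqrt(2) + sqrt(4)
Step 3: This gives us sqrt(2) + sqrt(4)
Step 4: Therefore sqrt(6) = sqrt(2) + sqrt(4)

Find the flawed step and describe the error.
Step 2: Distribute the square root: sqrt(2) + sqrt(4)

Step 2 incorrectly 'distributes' the square root over addition. The square root function does not distribute: sqrt(a + b) ≠ sqrt(a) + sqrt(b). In fact, sqrt(2 + 4) = sqrt(6) ≈ 2.4495, while sqrt(2) + sqrt(4) ≈ 3.4142.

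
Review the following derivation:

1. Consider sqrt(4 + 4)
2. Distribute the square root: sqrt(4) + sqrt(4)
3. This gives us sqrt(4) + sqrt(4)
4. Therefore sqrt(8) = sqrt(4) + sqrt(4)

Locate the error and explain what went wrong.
Step 2: Distribute the square root: sqrt(4) + sqrt(4)

Step 2 incorrectly 'distributes' the square root over addition. The square root function does not distribute: sqrt(a + b) ≠ sqrt(a) + sqrt(b). In fact, sqrt(4 + 4) = sqrt(8) ≈ 2.8284, while sqrt(4) + sqrt(4) ≈ 4.0000.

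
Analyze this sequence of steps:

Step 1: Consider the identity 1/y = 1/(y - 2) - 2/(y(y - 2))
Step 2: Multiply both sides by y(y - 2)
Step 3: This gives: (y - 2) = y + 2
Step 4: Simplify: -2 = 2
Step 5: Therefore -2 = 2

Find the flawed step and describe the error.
Step 3: This gives: (y - 2) = y + 2

Step 3 makes a sign error when clearing denominators. Multiplying -2/(y(y - 2)) by y(y - 2) gives -2, not +2. The correct result is (y - 2) = y - 2, which is trivially true, not (y - 2) = y + 2. (Step 1 is a valid identity: 1/(y - 2) - 2/(y(y - 2)) = (y - 2)/(y(y - 2)) = 1/y.)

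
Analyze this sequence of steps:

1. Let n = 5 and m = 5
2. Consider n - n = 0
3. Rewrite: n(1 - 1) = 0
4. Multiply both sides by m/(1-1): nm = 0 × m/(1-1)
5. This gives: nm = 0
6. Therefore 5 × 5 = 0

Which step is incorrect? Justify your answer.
Step 4: Multiply both sides by m/(1-1): nm = 0 × m/(1-1)

Step 4 multiplies both sides by m/(1-1). However, 1-1 = 0, so this is multiplication by m/0, which is undefined. We cannot multiply by an undefined expression.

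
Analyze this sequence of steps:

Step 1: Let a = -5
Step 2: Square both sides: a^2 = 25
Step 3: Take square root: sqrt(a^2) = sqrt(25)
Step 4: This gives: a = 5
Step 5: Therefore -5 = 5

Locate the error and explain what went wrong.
Step 4: This gives: a = 5

Step 4 incorrectly states that sqrt(a^2) = a. The correct identity is sqrt(a^2) = |a|. Since a = -5 < 0, we have sqrt(a^2) = |-5| = 5, not a = -5.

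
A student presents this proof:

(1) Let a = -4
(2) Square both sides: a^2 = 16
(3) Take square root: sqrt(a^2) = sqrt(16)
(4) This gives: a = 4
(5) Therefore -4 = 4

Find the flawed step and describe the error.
Step 4: This gives: a = 4

Step 4 incorrectly states that sqrt(a^2) = a. The correct identity is sqrt(a^2) = |a|. Since a = -4 < 0, we have sqrt(a^2) = |-4| = 4, not a = -4.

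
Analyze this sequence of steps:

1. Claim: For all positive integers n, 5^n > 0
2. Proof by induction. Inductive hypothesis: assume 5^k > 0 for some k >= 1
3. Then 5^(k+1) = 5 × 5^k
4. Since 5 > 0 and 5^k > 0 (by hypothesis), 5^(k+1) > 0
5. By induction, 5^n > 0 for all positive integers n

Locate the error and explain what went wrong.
Step 5: By induction, 5^n > 0 for all positive integers n

Step 5 concludes the proof by induction, but no base case was ever established. A valid induction proof requires: (1) a base case proving 5^1 > 0, and (2) an inductive step showing IF 5^k > 0 THEN 5^(k+1) > 0. Steps 2-4 correctly establish the inductive step, but without the base case the conclusion in step 5 does not follow.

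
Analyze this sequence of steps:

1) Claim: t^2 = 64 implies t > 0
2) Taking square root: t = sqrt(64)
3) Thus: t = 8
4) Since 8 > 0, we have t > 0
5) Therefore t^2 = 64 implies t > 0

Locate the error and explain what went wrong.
Step 2: Taking square root: t = sqrt(64)

Step 2 takes the square root and assumes the positive root only. The equation t^2 = 64 actually has two solutions: t = 8 and t = -8. The proof silently assumes t > 0 without justification, then uses this assumption to conclude t > 0, which is circular. The counterexample t = -8 shows the claim is false.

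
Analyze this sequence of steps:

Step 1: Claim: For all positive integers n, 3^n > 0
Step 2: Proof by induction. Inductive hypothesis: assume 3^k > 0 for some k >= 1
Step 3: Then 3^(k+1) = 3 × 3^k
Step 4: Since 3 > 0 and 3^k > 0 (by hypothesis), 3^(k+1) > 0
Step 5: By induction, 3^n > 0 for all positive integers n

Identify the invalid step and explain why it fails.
Step 5: By induction, 3^n > 0 for all positive integers n

Step 5 concludes the proof by induction, but no base case was ever established. A valid induction proof requires: (1) a base case proving 3^1 > 0, and (2) an inductive step showing IF 3^k > 0 THEN 3^(k+1) > 0. Steps 2-4 correctly establish the inductive step, but without the base case the conclusion in step 5 does not follow.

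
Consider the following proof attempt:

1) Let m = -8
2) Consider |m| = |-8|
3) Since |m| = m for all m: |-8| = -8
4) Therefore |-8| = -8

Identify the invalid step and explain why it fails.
Step 3: Since |m| = m for all m: |-8| = -8

Step 3 incorrectly states that |m| = m for all m. The correct definition is |m| = m when m >= 0, and |m| = -m when m < 0. Since -8 < 0, we have |-8| = -(-8) = 8, not -8.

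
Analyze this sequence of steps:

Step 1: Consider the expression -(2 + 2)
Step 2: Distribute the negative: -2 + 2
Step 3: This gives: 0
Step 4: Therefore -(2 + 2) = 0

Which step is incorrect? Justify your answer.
Step 2: Distribute the negative: -2 + 2

Step 2 incorrectly distributes the negative sign. The correct distribution is -(2 + 2) = -2 - 2 = -4. The negative must be applied to both terms, not just the first. The error treats -(2 + 2) as -2 + 2, which equals 0 instead of -4.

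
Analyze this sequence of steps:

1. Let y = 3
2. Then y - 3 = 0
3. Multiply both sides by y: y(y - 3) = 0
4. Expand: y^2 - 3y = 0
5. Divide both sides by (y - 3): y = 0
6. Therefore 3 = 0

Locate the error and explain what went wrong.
Step 5: Divide both sides by (y - 3): y = 0

Step 5 divides both sides by (y - 3). However, since y = 3, we have (y - 3) = 0. Division by zero is undefined, making this step invalid.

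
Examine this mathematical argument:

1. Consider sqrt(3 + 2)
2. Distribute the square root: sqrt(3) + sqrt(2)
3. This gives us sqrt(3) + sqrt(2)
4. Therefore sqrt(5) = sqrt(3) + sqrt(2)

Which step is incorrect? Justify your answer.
Step 2: Distribute the square root: sqrt(3) + sqrt(2)

Step 2 incorrectly 'distributes' the square root over addition. The square root function does not distribute: sqrt(a + b) ≠ sqrt(a) + sqrt(b). In fact, sqrt(3 + 2) = sqrt(5) ≈ 2.2361, while sqrt(3) + sqrt(2) ≈ 3.1463.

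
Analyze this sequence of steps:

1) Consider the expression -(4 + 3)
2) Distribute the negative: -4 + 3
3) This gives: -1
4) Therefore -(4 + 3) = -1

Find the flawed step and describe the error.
Step 2: Distribute the negative: -4 + 3

Step 2 incorrectly distributes the negative sign. The correct distribution is -(4 + 3) = -4 - 3 = -7. The negative must be applied to both terms, not just the first. The error treats -(4 + 3) as -4 + 3, which equals -1 instead of -7.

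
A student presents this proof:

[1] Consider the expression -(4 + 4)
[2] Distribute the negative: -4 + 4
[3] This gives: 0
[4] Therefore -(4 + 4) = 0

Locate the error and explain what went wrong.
Step 2: Distribute the negative: -4 + 4

Step 2 incorrectly distributes the negative sign. The correct distribution is -(4 + 4) = -4 - 4 = -8. The negative must be applied to both terms, not just the first. The error treats -(4 + 4) as -4 + 4, which equals 0 instead of -8.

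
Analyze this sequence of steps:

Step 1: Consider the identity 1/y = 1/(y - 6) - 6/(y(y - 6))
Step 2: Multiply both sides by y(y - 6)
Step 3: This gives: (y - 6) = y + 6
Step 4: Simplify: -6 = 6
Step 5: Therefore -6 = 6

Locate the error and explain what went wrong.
Step 3: This gives: (y - 6) = y + 6

Step 3 makes a sign error when clearing denominators. Multiplying -6/(y(y - 6)) by y(y - 6) gives -6, not +6. The correct result is (y - 6) = y - 6, which is trivially true, not (y - 6) = y + 6. (Step 1 is a valid identity: 1/(y - 6) - 6/(y(y - 6)) = (y - 6)/(y(y - 6)) = 1/y.)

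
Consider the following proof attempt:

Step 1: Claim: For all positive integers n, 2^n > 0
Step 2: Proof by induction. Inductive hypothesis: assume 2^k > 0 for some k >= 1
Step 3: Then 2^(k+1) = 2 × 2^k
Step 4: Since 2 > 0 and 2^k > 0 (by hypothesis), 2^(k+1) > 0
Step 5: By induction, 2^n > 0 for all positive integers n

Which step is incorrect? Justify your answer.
Step 5: By induction, 2^n > 0 for all positive integers n

Step 5 concludes the proof by induction, but no base case was ever established. A valid induction proof requires: (1) a base case proving 2^1 > 0, and (2) an inductive step showing IF 2^k > 0 THEN 2^(k+1) > 0. Steps 2-4 correctly establish the inductive step, but without the base case the conclusion in step 5 does not follow.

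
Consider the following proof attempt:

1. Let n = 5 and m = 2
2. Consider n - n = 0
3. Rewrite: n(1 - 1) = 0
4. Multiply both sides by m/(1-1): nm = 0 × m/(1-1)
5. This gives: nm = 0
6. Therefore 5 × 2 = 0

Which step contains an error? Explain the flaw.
Step 4: Multiply both sides by m/(1-1): nm = 0 × m/(1-1)

Step 4 multiplies both sides by m/(1-1). However, 1-1 = 0, so this is multiplication by m/0, which is undefined. We cannot multiply by an undefined expression.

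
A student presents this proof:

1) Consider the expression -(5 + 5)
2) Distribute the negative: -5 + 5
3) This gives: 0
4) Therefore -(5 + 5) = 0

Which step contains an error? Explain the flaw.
Step 2: Distribute the negative: -5 + 5

Step 2 incorrectly distributes the negative sign. The correct distribution is -(5 + 5) = -5 - 5 = -10. The negative must be applied to both terms, not just the first. The error treats -(5 + 5) as -5 + 5, which equals 0 instead of -10.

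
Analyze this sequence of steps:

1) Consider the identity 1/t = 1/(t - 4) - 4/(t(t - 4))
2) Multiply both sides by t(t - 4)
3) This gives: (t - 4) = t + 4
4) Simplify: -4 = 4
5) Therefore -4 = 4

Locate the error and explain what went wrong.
Step 3: This gives: (t - 4) = t + 4

Step 3 makes a sign error when clearing denominators. Multiplying -4/(t(t - 4)) by t(t - 4) gives -4, not +4. The correct result is (t - 4) = t - 4, which is trivially true, not (t - 4) = t + 4. (Step 1 is a valid identity: 1/(t - 4) - 4/(t(t - 4)) = (t - 4)/(t(t - 4)) = 1/t.)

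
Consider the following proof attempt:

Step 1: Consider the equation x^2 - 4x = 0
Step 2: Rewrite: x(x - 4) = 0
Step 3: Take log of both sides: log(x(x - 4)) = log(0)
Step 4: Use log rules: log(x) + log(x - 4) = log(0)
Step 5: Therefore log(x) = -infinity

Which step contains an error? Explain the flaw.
Step 3: Take log of both sides: log(x(x - 4)) = log(0)

Step 3 takes the logarithm of both sides, resulting in log(0) on the right side. The logarithm is only defined for positive numbers; log(0) is undefined (approaches negative infinity). This operation is invalid.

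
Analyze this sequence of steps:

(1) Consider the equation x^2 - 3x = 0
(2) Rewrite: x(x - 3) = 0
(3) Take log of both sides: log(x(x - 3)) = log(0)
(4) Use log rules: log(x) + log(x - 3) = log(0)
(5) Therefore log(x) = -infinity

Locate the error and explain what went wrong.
Step 3: Take log of both sides: log(x(x - 3)) = log(0)

Step 3 takes the logarithm of both sides, resulting in log(0) on the right side. The logarithm is only defined for positive numbers; log(0) is undefined (approaches negative infinity). This operation is invalid.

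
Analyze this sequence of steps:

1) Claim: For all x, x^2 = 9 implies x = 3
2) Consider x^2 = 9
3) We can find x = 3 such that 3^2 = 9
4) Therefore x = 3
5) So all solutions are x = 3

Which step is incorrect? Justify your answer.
Step 4: Therefore x = 3

Step 4 incorrectly concludes that x = 3 is the only solution. The proof shows that x = 3 is A solution (existence), but does not show it is the ONLY solution (uniqueness). In fact, x = -3 is also a solution since (-3)^2 = 9. Finding one solution doesn't prove there are no others.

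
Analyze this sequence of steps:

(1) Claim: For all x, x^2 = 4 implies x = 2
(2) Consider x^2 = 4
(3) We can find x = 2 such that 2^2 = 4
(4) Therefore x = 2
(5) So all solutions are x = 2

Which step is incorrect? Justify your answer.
Step 4: Therefore x = 2

Step 4 incorrectly concludes that x = 2 is the only solution. The proof shows that x = 2 is A solution (existence), but does not show it is the ONLY solution (uniqueness). In fact, x = -2 is also a solution since (-2)^2 = 4. Finding one solution doesn't prove there are no others.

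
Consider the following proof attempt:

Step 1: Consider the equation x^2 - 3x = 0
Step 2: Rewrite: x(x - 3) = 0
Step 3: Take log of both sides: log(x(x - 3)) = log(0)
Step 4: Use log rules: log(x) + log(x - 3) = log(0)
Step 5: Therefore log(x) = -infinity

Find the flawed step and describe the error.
Step 3: Take log of both sides: log(x(x - 3)) = log(0)

Step 3 takes the logarithm of both sides, resulting in log(0) on the right side. The logarithm is only defined for positive numbers; log(0) is undefined (approaches negative infinity). This operation is invalid.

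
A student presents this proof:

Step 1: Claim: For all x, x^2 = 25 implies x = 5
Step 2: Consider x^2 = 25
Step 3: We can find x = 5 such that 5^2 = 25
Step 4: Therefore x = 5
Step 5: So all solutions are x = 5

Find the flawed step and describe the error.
Step 4: Therefore x = 5

Step 4 incorrectly concludes that x = 5 is the only solution. The proof shows that x = 5 is A solution (existence), but does not show it is the ONLY solution (uniqueness). In fact, x = -5 is also a solution since (-5)^2 = 25. Finding one solution doesn't prove there are no others.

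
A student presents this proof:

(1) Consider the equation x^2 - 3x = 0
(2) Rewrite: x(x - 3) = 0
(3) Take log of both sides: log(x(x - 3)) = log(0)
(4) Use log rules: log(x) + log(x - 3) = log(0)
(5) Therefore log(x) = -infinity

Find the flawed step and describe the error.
Step 3: Take log of both sides: log(x(x - 3)) = log(0)

Step 3 takes the logarithm of both sides, resulting in log(0) on the right side. The logarithm is only defined for positive numbers; log(0) is undefined (approaches negative infinity). This operation is invalid.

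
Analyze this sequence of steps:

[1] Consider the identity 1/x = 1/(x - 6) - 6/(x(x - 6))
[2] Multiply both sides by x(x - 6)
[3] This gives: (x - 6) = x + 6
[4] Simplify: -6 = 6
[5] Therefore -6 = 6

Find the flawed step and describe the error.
Step 3: This gives: (x - 6) = x + 6

Step 3 makes a sign error when clearing denominators. Multiplying -6/(x(x - 6)) by x(x - 6) gives -6, not +6. The correct result is (x - 6) = x - 6, which is trivially true, not (x - 6) = x + 6. (Step 1 is a valid identity: 1/(x - 6) - 6/(x(x - 6)) = (x - 6)/(x(x - 6)) = 1/x.)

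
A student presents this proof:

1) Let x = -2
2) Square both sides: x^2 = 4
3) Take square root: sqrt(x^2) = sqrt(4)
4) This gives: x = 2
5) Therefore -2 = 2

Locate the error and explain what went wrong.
Step 4: This gives: x = 2

Step 4 incorrectly states that sqrt(x^2) = x. The correct identity is sqrt(x^2) = |x|. Since x = -2 < 0, we have sqrt(x^2) = |-2| = 2, not x = -2.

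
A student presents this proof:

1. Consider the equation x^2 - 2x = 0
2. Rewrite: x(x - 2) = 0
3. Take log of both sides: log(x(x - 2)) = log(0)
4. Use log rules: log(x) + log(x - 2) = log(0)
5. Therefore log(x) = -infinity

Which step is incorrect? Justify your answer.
Step 3: Take log of both sides: log(x(x - 2)) = log(0)

Step 3 takes the logarithm of both sides, resulting in log(0) on the right side. The logarithm is only defined for positive numbers; log(0) is undefined (approaches negative infinity). This operation is invalid.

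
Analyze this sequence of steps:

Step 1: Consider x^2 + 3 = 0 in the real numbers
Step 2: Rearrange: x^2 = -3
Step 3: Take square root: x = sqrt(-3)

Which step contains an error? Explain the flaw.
Step 3: Take square root: x = sqrt(-3)

Step 3 takes the square root of -3, which is negative. In the real number system, the square root of a negative number is undefined. The equation x^2 + 3 = 0 has no real solutions. Square roots of negative numbers only exist in the complex numbers.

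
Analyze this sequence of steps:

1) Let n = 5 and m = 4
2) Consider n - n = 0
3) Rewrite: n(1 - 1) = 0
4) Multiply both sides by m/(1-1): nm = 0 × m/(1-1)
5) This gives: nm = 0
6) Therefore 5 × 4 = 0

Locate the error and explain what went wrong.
Step 4: Multiply both sides by m/(1-1): nm = 0 × m/(1-1)

Step 4 multiplies both sides by m/(1-1). However, 1-1 = 0, so this is multiplication by m/0, which is undefined. We cannot multiply by an undefined expression.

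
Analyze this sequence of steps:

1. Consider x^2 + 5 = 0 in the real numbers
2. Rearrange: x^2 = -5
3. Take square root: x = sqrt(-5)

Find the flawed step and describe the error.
Step 3: Take square root: x = sqrt(-5)

Step 3 takes the square root of -5, which is negative. In the real number system, the square root of a negative number is undefined. The equation x^2 + 5 = 0 has no real solutions. Square roots of negative numbers only exist in the complex numbers.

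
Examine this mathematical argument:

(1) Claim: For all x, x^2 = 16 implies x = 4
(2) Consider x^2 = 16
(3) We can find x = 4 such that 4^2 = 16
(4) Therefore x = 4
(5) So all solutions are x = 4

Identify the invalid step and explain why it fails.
Step 4: Therefore x = 4

Step 4 incorrectly concludes that x = 4 is the only solution. The proof shows that x = 4 is A solution (existence), but does not show it is the ONLY solution (uniqueness). In fact, x = -4 is also a solution since (-4)^2 = 16. Finding one solution doesn't prove there are no others.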